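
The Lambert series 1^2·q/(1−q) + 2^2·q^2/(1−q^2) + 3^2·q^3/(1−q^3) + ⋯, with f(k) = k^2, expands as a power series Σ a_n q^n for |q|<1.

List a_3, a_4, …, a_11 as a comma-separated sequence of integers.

[q^3] f(1)=1,f(3)=9 ⇒ 10
[q^4] f(4)=16,f(2)=4,f(1)=1 ⇒ 21
d|5:{1,5}  Σf=1+25=26
d|6:{1,2,3,6}  Σf=1+4+9+36=50
[q^7] f(7)=49,f(1)=1 ⇒ 50
q^8  k|8↦f(k): 1:1 2:4 4:16 8:64  a_8=85
[q^9] f(1)=1,f(3)=9,f(9)=81 ⇒ 91
n=10: 1·10 2·5 5·2 10·1  f→[1+4+25+100]=130
q^11  k|11↦f(k): 11:121 1:1  a_11=122

10, 21, 26, 50, 50, 85, 91, 130, 122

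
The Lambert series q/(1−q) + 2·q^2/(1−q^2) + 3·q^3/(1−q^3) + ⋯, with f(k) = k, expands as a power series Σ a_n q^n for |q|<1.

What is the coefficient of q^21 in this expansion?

a_21 = 32

[q^21] f(21)=21,f(7)=7,f(3)=3,f(1)=1 ⇒ 32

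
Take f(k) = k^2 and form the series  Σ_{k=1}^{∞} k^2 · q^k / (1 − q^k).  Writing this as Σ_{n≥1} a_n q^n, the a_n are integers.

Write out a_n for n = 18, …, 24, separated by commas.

455, 362, 546, 500, 610, 530, 850

[q^18] f(1)=1,f(2)=4,f(3)=9,f(6)=36,f(9)=81,f(18)=324 ⇒ 455
n=19: 19·1 1·19  f→[361+1]=362
[q^20] f(20)=400,f(10)=100,f(5)=25,f(4)=16,f(2)=4,f(1)=1 ⇒ 546
n=21: 1·21 3·7 7·3 21·1  f→[1+9+49+441]=500
n=22: 1·22 2·11 11·2 22·1  f→[1+4+121+484]=610
[q^23] f(23)=529,f(1)=1 ⇒ 530
d|24:{1,2,3,4,6,8,12,24}  Σf=1+4+9+16+36+64+144+576=850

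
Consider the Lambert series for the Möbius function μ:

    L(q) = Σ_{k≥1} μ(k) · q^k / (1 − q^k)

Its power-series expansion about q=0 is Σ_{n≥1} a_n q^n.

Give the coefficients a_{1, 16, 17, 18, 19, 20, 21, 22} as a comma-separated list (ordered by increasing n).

1, 0, 0, 0, 0, 0, 0, 0

[q^1] μ(1)=1 ⇒ 1
[q^16] μ(1)=1,μ(2)=-1,μ(4)=0,μ(8)=0,μ(16)=0 ⇒ 0
n=17: 17·1 1·17  μ→[(-1)+1]=0
n=18: 1·18 2·9 3·6 6·3 9·2 18·1  μ→[1+(-1)+(-1)+1+0+0]=0
d|19:{1,19}  Σμ=1+(-1)=0
q^20  k|20↦μ(k): 1:1 2:-1 4:0 5:-1 10:1 20:0  a_20=0
[q^21] μ(1)=1,μ(3)=-1,μ(7)=-1,μ(21)=1 ⇒ 0
d|22:{1,2,11,22}  Σμ=1+(-1)+(-1)+1=0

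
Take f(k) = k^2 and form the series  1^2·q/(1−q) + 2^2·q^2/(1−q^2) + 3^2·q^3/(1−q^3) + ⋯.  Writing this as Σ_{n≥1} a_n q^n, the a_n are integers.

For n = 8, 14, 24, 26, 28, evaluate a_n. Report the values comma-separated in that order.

85, 250, 850, 850, 1050

d|8:{1,2,4,8}  Σf=1+4+16+64=85
q^14  k|14↦f(k): 14:196 7:49 2:4 1:1  a_14=250
[q^24] f(24)=576,f(12)=144,f(8)=64,f(6)=36,f(4)=16,f(3)=9,f(2)=4,f(1)=1 ⇒ 850
d|26:{1,2,13,26}  Σf=1+4+169+676=850
[q^28] f(28)=784,f(14)=196,f(7)=49,f(4)=16,f(2)=4,f(1)=1 ⇒ 1050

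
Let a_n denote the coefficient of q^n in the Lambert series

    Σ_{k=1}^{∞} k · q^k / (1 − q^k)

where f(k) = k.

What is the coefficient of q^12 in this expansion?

q^12  k|12↦f(k): 12:12 6:6 4:4 3:3 2:2 1:1  a_12=28

a_12 = 28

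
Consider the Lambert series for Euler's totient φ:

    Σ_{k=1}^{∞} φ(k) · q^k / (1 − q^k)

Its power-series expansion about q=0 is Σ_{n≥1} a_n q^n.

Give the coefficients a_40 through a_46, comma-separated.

q^40  k|40↦φ(k): 1:1 2:1 4:2 5:4 8:4 10:4 20:8 40:16  a_40=40
n=41: 1·41 41·1  φ→[1+40]=41
n=42: 1·42 2·21 3·14 6·7 7·6 14·3 21·2 42·1  φ→[1+1+2+2+6+6+12+12]=42
[q^43] φ(1)=1,φ(43)=42 ⇒ 43
d|44:{44,22,11,4,2,1}  Σφ=20+10+10+2+1+1=44
q^45  k|45↦φ(k): 45:24 15:8 9:6 5:4 3:2 1:1  a_45=45
d|46:{1,2,23,46}  Σφ=1+1+22+22=46

40, 41, 42, 43, 44, 45, 46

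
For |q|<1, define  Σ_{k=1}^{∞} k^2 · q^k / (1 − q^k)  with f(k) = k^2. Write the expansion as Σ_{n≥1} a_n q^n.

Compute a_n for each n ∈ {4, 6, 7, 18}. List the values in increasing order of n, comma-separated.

21, 50, 50, 455

q^4  k|4↦f(k): 1:1 2:4 4:16  a_4=21
n=6: 1·6 2·3 3·2 6·1  f→[1+4+9+36]=50
[q^7] f(7)=49,f(1)=1 ⇒ 50
d|18:{1,2,3,6,9,18}  Σf=1+4+9+36+81+324=455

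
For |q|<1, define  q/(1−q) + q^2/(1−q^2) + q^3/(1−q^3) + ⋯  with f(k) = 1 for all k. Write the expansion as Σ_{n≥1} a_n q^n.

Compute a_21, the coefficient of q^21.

d|21:{21,7,3,1}  Σf=1+1+1+1=4

a_21 = 4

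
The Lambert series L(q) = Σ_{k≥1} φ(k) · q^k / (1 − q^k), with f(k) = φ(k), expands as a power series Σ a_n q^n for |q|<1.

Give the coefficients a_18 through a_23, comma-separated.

q^18  k|18↦φ(k): 1:1 2:1 3:2 6:2 9:6 18:6  a_18=18
q^19  k|19↦φ(k): 19:18 1:1  a_19=19
[q^20] φ(20)=8,φ(10)=4,φ(5)=4,φ(4)=2,φ(2)=1,φ(1)=1 ⇒ 20
d|21:{21,7,3,1}  Σφ=12+6+2+1=21
n=22: 22·1 11·2 2·11 1·22  φ→[10+10+1+1]=22
q^23  k|23↦φ(k): 23:22 1:1  a_23=23

18, 19, 20, 21, 22, 23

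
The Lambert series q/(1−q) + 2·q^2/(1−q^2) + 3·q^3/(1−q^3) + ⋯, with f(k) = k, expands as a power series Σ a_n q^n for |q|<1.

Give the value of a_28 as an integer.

a_28 = 56

q^28  k|28↦f(k): 28:28 14:14 7:7 4:4 2:2 1:1  a_28=56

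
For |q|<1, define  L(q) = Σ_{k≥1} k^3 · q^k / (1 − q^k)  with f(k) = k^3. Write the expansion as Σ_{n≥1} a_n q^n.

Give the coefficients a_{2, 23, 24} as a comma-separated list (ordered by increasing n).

d|2:{2,1}  Σf=8+1=9
q^23  k|23↦f(k): 23:12167 1:1  a_23=12168
q^24  k|24↦f(k): 1:1 2:8 3:27 4:64 6:216 8:512 12:1728 24:13824  a_24=16380

9, 12168, 16380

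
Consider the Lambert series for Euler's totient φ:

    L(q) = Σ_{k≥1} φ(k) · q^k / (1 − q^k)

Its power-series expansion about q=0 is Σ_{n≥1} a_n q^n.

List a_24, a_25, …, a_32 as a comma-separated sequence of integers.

n=24: 24·1 12·2 8·3 6·4 4·6 3·8 2·12 1·24  φ→[8+4+4+2+2+2+1+1]=24
q^25  k|25↦φ(k): 25:20 5:4 1:1  a_25=25
n=26: 26·1 13·2 2·13 1·26  φ→[12+12+1+1]=26
[q^27] φ(1)=1,φ(3)=2,φ(9)=6,φ(27)=18 ⇒ 27
q^28  k|28↦φ(k): 28:12 14:6 7:6 4:2 2:1 1:1  a_28=28
d|29:{29,1}  Σφ=28+1=29
d|30:{30,15,10,6,5,3,2,1}  Σφ=8+8+4+2+4+2+1+1=30
n=31: 1·31 31·1  φ→[1+30]=31
[q^32] φ(32)=16,φ(16)=8,φ(8)=4,φ(4)=2,φ(2)=1,φ(1)=1 ⇒ 32

24, 25, 26, 27, 28, 29, 30, 31, 32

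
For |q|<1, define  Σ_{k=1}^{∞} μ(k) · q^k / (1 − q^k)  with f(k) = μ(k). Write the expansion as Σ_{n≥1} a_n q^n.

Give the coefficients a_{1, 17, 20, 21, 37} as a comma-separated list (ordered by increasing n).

d|1:{1}  Σμ=1=1
d|17:{1,17}  Σμ=1+(-1)=0
n=20: 1·20 2·10 4·5 5·4 10·2 20·1  μ→[1+(-1)+0+(-1)+1+0]=0
[q^21] μ(21)=1,μ(7)=-1,μ(3)=-1,μ(1)=1 ⇒ 0
d|37:{1,37}  Σμ=1+(-1)=0

1, 0, 0, 0, 0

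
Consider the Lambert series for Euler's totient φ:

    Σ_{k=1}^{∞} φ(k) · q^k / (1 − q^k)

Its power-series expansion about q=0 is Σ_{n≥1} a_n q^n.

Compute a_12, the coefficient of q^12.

q^12  k|12↦φ(k): 12:4 6:2 4:2 3:2 2:1 1:1  a_12=12

a_12 = 12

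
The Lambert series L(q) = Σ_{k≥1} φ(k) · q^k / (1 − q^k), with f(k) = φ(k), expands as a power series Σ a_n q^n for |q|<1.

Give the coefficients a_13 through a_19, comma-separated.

[q^13] φ(13)=12,φ(1)=1 ⇒ 13
n=14: 14·1 7·2 2·7 1·14  φ→[6+6+1+1]=14
q^15  k|15↦φ(k): 15:8 5:4 3:2 1:1  a_15=15
q^16  k|16↦φ(k): 16:8 8:4 4:2 2:1 1:1  a_16=16
d|17:{17,1}  Σφ=16+1=17
d|18:{1,2,3,6,9,18}  Σφ=1+1+2+2+6+6=18
n=19: 19·1 1·19  φ→[18+1]=19

13, 14, 15, 16, 17, 18, 19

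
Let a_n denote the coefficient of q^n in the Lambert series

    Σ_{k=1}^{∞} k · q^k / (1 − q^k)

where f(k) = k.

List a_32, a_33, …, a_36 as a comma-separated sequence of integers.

63, 48, 54, 48, 91

[q^32] f(1)=1,f(2)=2,f(4)=4,f(8)=8,f(16)=16,f(32)=32 ⇒ 63
[q^33] f(33)=33,f(11)=11,f(3)=3,f(1)=1 ⇒ 48
[q^34] f(34)=34,f(17)=17,f(2)=2,f(1)=1 ⇒ 54
d|35:{35,7,5,1}  Σf=35+7+5+1=48
q^36  k|36↦f(k): 36:36 18:18 12:12 9:9 6:6 4:4 3:3 2:2 1:1  a_36=91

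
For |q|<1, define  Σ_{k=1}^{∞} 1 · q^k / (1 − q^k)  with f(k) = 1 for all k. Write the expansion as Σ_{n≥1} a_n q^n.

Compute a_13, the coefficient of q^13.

a_13 = 2

q^13  k|13↦f(k): 13:1 1:1  a_13=2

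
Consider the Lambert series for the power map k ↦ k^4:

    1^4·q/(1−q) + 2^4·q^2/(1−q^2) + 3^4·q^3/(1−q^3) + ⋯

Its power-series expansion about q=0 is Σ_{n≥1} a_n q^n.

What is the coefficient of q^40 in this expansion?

a_40 = 2734994

d|40:{40,20,10,8,5,4,2,1}  Σf=2560000+160000+10000+4096+625+256+16+1=2734994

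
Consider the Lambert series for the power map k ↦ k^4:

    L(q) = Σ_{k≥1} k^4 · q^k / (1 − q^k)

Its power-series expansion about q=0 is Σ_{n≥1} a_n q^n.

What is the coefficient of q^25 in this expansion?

a_25 = 391251

n=25: 1·25 5·5 25·1  f→[1+625+390625]=391251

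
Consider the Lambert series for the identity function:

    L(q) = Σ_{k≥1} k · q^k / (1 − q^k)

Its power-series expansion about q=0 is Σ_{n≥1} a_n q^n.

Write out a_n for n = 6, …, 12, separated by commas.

12, 8, 15, 13, 18, 12, 28

q^6  k|6↦f(k): 6:6 3:3 2:2 1:1  a_6=12
[q^7] f(7)=7,f(1)=1 ⇒ 8
d|8:{1,2,4,8}  Σf=1+2+4+8=15
d|9:{1,3,9}  Σf=1+3+9=13
q^10  k|10↦f(k): 1:1 2:2 5:5 10:10  a_10=18
q^11  k|11↦f(k): 1:1 11:11  a_11=12
d|12:{1,2,3,4,6,12}  Σf=1+2+3+4+6+12=28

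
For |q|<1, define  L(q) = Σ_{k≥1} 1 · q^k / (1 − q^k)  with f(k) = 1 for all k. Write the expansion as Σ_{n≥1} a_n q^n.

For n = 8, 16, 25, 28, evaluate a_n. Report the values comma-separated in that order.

q^8  k|8↦f(k): 1:1 2:1 4:1 8:1  a_8=4
d|16:{1,2,4,8,16}  Σf=1+1+1+1+1=5
n=25: 25·1 5·5 1·25  f→[1+1+1]=3
d|28:{28,14,7,4,2,1}  Σf=1+1+1+1+1+1=6

4, 5, 3, 6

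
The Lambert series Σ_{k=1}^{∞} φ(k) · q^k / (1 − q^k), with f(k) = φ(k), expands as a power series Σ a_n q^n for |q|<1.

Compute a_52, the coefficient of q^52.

[q^52] φ(1)=1,φ(2)=1,φ(4)=2,φ(13)=12,φ(26)=12,φ(52)=24 ⇒ 52

a_52 = 52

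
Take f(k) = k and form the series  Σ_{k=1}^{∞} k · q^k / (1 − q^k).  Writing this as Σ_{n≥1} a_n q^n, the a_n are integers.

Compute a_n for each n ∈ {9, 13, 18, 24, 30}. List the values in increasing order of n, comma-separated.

13, 14, 39, 60, 72

d|9:{9,3,1}  Σf=9+3+1=13
[q^13] f(13)=13,f(1)=1 ⇒ 14
d|18:{18,9,6,3,2,1}  Σf=18+9+6+3+2+1=39
n=24: 24·1 12·2 8·3 6·4 4·6 3·8 2·12 1·24  f→[24+12+8+6+4+3+2+1]=60
d|30:{1,2,3,5,6,10,15,30}  Σf=1+2+3+5+6+10+15+30=72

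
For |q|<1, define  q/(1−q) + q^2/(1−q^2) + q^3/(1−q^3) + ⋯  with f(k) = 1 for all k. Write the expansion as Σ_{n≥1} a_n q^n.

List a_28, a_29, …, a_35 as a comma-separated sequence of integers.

n=28: 28·1 14·2 7·4 4·7 2·14 1·28  f→[1+1+1+1+1+1]=6
q^29  k|29↦f(k): 29:1 1:1  a_29=2
q^30  k|30↦f(k): 30:1 15:1 10:1 6:1 5:1 3:1 2:1 1:1  a_30=8
q^31  k|31↦f(k): 31:1 1:1  a_31=2
[q^32] f(1)=1,f(2)=1,f(4)=1,f(8)=1,f(16)=1,f(32)=1 ⇒ 6
[q^33] f(33)=1,f(11)=1,f(3)=1,f(1)=1 ⇒ 4
q^34  k|34↦f(k): 34:1 17:1 2:1 1:1  a_34=4
n=35: 1·35 5·7 7·5 35·1  f→[1+1+1+1]=4

6, 2, 8, 2, 6, 4, 4, 4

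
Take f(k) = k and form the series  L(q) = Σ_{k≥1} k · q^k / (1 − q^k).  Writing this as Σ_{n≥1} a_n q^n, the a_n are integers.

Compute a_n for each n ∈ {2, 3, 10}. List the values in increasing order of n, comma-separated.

3, 4, 18

q^2  k|2↦f(k): 1:1 2:2  a_2=3
[q^3] f(1)=1,f(3)=3 ⇒ 4
d|10:{1,2,5,10}  Σf=1+2+5+10=18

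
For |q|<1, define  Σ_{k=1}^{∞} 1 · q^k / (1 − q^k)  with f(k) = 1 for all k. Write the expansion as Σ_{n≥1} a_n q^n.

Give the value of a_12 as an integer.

[q^12] f(12)=1,f(6)=1,f(4)=1,f(3)=1,f(2)=1,f(1)=1 ⇒ 6

a_12 = 6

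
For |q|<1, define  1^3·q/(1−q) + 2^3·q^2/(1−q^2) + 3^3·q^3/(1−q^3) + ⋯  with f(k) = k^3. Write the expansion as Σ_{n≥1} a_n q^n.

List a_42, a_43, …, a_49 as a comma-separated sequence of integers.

n=42: 42·1 21·2 14·3 7·6 6·7 3·14 2·21 1·42  f→[74088+9261+2744+343+216+27+8+1]=86688
n=43: 43·1 1·43  f→[79507+1]=79508
q^44  k|44↦f(k): 1:1 2:8 4:64 11:1331 22:10648 44:85184  a_44=97236
d|45:{45,15,9,5,3,1}  Σf=91125+3375+729+125+27+1=95382
d|46:{46,23,2,1}  Σf=97336+12167+8+1=109512
n=47: 47·1 1·47  f→[103823+1]=103824
q^48  k|48↦f(k): 48:110592 24:13824 16:4096 12:1728 8:512 6:216 4:64 3:27 2:8 1:1  a_48=131068
d|49:{1,7,49}  Σf=1+343+117649=117993

86688, 79508, 97236, 95382, 109512, 103824, 131068, 117993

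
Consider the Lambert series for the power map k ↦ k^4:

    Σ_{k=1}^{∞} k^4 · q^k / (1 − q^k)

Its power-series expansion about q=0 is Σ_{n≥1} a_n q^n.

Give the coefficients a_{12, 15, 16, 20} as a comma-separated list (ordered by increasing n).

22386, 51332, 69905, 170898

[q^12] f(12)=20736,f(6)=1296,f(4)=256,f(3)=81,f(2)=16,f(1)=1 ⇒ 22386
d|15:{1,3,5,15}  Σf=1+81+625+50625=51332
[q^16] f(16)=65536,f(8)=4096,f(4)=256,f(2)=16,f(1)=1 ⇒ 69905
q^20  k|20↦f(k): 20:160000 10:10000 5:625 4:256 2:16 1:1  a_20=170898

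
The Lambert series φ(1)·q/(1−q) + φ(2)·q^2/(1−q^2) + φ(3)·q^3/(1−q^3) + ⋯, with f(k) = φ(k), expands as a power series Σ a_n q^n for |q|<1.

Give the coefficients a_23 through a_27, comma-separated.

d|23:{1,23}  Σφ=1+22=23
n=24: 1·24 2·12 3·8 4·6 6·4 8·3 12·2 24·1  φ→[1+1+2+2+2+4+4+8]=24
d|25:{1,5,25}  Σφ=1+4+20=25
[q^26] φ(1)=1,φ(2)=1,φ(13)=12,φ(26)=12 ⇒ 26
d|27:{1,3,9,27}  Σφ=1+2+6+18=27

23, 24, 25, 26, 27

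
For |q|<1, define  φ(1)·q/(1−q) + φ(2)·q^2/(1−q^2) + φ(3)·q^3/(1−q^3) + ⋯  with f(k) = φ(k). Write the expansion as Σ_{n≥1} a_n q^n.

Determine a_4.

[q^4] φ(1)=1,φ(2)=1,φ(4)=2 ⇒ 4

a_4 = 4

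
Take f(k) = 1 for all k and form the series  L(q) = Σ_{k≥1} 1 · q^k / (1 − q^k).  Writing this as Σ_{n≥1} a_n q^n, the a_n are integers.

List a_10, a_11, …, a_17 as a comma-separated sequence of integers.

4, 2, 6, 2, 4, 4, 5, 2

d|10:{1,2,5,10}  Σf=1+1+1+1=4
[q^11] f(1)=1,f(11)=1 ⇒ 2
[q^12] f(1)=1,f(2)=1,f(3)=1,f(4)=1,f(6)=1,f(12)=1 ⇒ 6
d|13:{13,1}  Σf=1+1=2
q^14  k|14↦f(k): 1:1 2:1 7:1 14:1  a_14=4
n=15: 15·1 5·3 3·5 1·15  f→[1+1+1+1]=4
[q^16] f(16)=1,f(8)=1,f(4)=1,f(2)=1,f(1)=1 ⇒ 5
q^17  k|17↦f(k): 1:1 17:1  a_17=2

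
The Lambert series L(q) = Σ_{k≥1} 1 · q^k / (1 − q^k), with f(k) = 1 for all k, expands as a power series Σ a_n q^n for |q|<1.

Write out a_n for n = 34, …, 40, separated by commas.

q^34  k|34↦f(k): 1:1 2:1 17:1 34:1  a_34=4
d|35:{35,7,5,1}  Σf=1+1+1+1=4
[q^36] f(36)=1,f(18)=1,f(12)=1,f(9)=1,f(6)=1,f(4)=1,f(3)=1,f(2)=1,f(1)=1 ⇒ 9
d|37:{37,1}  Σf=1+1=2
d|38:{1,2,19,38}  Σf=1+1+1+1=4
[q^39] f(1)=1,f(3)=1,f(13)=1,f(39)=1 ⇒ 4
q^40  k|40↦f(k): 40:1 20:1 10:1 8:1 5:1 4:1 2:1 1:1  a_40=8

4, 4, 9, 2, 4, 4, 8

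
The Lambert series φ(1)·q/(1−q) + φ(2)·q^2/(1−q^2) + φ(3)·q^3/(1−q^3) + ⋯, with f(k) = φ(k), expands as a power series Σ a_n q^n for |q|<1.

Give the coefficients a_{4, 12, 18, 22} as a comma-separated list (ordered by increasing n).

q^4  k|4↦φ(k): 4:2 2:1 1:1  a_4=4
[q^12] φ(1)=1,φ(2)=1,φ(3)=2,φ(4)=2,φ(6)=2,φ(12)=4 ⇒ 12
[q^18] φ(18)=6,φ(9)=6,φ(6)=2,φ(3)=2,φ(2)=1,φ(1)=1 ⇒ 18
q^22  k|22↦φ(k): 1:1 2:1 11:10 22:10  a_22=22

4, 12, 18, 22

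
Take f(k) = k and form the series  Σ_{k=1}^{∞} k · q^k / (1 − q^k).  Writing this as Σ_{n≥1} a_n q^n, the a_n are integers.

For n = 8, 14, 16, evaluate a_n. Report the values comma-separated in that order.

15, 24, 31

d|8:{8,4,2,1}  Σf=8+4+2+1=15
q^14  k|14↦f(k): 14:14 7:7 2:2 1:1  a_14=24
[q^16] f(1)=1,f(2)=2,f(4)=4,f(8)=8,f(16)=16 ⇒ 31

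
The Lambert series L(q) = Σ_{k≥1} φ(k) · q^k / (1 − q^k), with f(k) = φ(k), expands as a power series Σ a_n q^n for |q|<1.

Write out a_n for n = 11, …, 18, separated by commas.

n=11: 1·11 11·1  φ→[1+10]=11
q^12  k|12↦φ(k): 1:1 2:1 3:2 4:2 6:2 12:4  a_12=12
q^13  k|13↦φ(k): 1:1 13:12  a_13=13
n=14: 14·1 7·2 2·7 1·14  φ→[6+6+1+1]=14
d|15:{1,3,5,15}  Σφ=1+2+4+8=15
n=16: 1·16 2·8 4·4 8·2 16·1  φ→[1+1+2+4+8]=16
[q^17] φ(1)=1,φ(17)=16 ⇒ 17
n=18: 1·18 2·9 3·6 6·3 9·2 18·1  φ→[1+1+2+2+6+6]=18

11, 12, 13, 14, 15, 16, 17, 18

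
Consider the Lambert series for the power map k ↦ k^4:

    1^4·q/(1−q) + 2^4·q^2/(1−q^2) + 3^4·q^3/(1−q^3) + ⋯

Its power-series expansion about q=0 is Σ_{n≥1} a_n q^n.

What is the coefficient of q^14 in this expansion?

a_14 = 40834

q^14  k|14↦f(k): 14:38416 7:2401 2:16 1:1  a_14=40834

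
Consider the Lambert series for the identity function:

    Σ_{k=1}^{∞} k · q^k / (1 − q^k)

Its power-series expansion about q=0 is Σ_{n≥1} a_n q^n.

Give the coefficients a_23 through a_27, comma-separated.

24, 60, 31, 42, 40

[q^23] f(23)=23,f(1)=1 ⇒ 24
d|24:{24,12,8,6,4,3,2,1}  Σf=24+12+8+6+4+3+2+1=60
q^25  k|25↦f(k): 25:25 5:5 1:1  a_25=31
d|26:{1,2,13,26}  Σf=1+2+13+26=42
[q^27] f(1)=1,f(3)=3,f(9)=9,f(27)=27 ⇒ 40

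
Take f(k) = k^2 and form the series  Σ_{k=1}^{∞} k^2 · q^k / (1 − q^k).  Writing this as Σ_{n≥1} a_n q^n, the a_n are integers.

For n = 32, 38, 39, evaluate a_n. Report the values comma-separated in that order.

d|32:{32,16,8,4,2,1}  Σf=1024+256+64+16+4+1=1365
d|38:{1,2,19,38}  Σf=1+4+361+1444=1810
[q^39] f(39)=1521,f(13)=169,f(3)=9,f(1)=1 ⇒ 1700

1365, 1810, 1700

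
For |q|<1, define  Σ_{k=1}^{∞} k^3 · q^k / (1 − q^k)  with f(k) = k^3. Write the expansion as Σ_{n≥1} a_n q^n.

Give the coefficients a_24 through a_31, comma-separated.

16380, 15751, 19782, 20440, 25112, 24390, 31752, 29792

q^24  k|24↦f(k): 24:13824 12:1728 8:512 6:216 4:64 3:27 2:8 1:1  a_24=16380
q^25  k|25↦f(k): 1:1 5:125 25:15625  a_25=15751
q^26  k|26↦f(k): 26:17576 13:2197 2:8 1:1  a_26=19782
q^27  k|27↦f(k): 1:1 3:27 9:729 27:19683  a_27=20440
n=28: 1·28 2·14 4·7 7·4 14·2 28·1  f→[1+8+64+343+2744+21952]=25112
d|29:{29,1}  Σf=24389+1=24390
d|30:{1,2,3,5,6,10,15,30}  Σf=1+8+27+125+216+1000+3375+27000=31752
[q^31] f(31)=29791,f(1)=1 ⇒ 29792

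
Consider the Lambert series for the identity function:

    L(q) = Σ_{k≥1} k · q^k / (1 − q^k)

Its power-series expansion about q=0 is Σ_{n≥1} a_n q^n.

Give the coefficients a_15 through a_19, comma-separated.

24, 31, 18, 39, 20

q^15  k|15↦f(k): 1:1 3:3 5:5 15:15  a_15=24
q^16  k|16↦f(k): 16:16 8:8 4:4 2:2 1:1  a_16=31
q^17  k|17↦f(k): 17:17 1:1  a_17=18
n=18: 18·1 9·2 6·3 3·6 2·9 1·18  f→[18+9+6+3+2+1]=39
d|19:{1,19}  Σf=1+19=20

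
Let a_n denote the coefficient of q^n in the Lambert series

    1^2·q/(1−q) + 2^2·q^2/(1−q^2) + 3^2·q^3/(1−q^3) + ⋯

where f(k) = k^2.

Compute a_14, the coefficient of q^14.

a_14 = 250

n=14: 14·1 7·2 2·7 1·14  f→[196+49+4+1]=250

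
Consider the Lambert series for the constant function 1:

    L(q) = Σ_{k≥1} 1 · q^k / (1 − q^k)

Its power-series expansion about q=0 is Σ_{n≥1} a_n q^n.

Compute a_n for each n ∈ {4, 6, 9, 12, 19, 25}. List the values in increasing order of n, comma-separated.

d|4:{4,2,1}  Σf=1+1+1=3
[q^6] f(6)=1,f(3)=1,f(2)=1,f(1)=1 ⇒ 4
n=9: 9·1 3·3 1·9  f→[1+1+1]=3
q^12  k|12↦f(k): 1:1 2:1 3:1 4:1 6:1 12:1  a_12=6
d|19:{19,1}  Σf=1+1=2
d|25:{1,5,25}  Σf=1+1+1=3

3, 4, 3, 6, 2, 3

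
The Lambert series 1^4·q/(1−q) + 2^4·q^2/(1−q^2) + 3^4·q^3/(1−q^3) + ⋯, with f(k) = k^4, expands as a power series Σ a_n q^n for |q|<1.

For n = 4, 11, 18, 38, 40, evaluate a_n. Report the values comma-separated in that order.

273, 14642, 112931, 2215474, 2734994

[q^4] f(1)=1,f(2)=16,f(4)=256 ⇒ 273
q^11  k|11↦f(k): 11:14641 1:1  a_11=14642
[q^18] f(1)=1,f(2)=16,f(3)=81,f(6)=1296,f(9)=6561,f(18)=104976 ⇒ 112931
[q^38] f(1)=1,f(2)=16,f(19)=130321,f(38)=2085136 ⇒ 2215474
[q^40] f(1)=1,f(2)=16,f(4)=256,f(5)=625,f(8)=4096,f(10)=10000,f(20)=160000,f(40)=2560000 ⇒ 2734994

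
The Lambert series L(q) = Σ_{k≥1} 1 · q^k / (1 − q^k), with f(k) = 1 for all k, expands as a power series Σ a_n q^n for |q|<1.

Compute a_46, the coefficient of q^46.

d|46:{1,2,23,46}  Σf=1+1+1+1=4

a_46 = 4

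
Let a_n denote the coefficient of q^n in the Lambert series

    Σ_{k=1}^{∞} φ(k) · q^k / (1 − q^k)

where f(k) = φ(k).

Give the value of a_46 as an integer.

n=46: 46·1 23·2 2·23 1·46  φ→[22+22+1+1]=46

a_46 = 46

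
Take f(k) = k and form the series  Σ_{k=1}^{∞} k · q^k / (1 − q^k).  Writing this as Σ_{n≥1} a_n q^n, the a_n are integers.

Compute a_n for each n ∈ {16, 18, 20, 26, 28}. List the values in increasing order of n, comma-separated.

[q^16] f(16)=16,f(8)=8,f(4)=4,f(2)=2,f(1)=1 ⇒ 31
[q^18] f(1)=1,f(2)=2,f(3)=3,f(6)=6,f(9)=9,f(18)=18 ⇒ 39
n=20: 1·20 2·10 4·5 5·4 10·2 20·1  f→[1+2+4+5+10+20]=42
[q^26] f(26)=26,f(13)=13,f(2)=2,f(1)=1 ⇒ 42
n=28: 28·1 14·2 7·4 4·7 2·14 1·28  f→[28+14+7+4+2+1]=56

31, 39, 42, 42, 56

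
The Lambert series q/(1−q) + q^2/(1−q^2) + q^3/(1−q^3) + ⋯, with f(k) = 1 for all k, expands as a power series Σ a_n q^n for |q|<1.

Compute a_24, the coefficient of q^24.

a_24 = 8

d|24:{24,12,8,6,4,3,2,1}  Σf=1+1+1+1+1+1+1+1=8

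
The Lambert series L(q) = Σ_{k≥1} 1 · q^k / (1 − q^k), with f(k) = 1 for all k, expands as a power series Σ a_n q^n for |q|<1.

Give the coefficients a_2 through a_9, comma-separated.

2, 2, 3, 2, 4, 2, 4, 3

d|2:{2,1}  Σf=1+1=2
q^3  k|3↦f(k): 3:1 1:1  a_3=2
q^4  k|4↦f(k): 1:1 2:1 4:1  a_4=3
n=5: 1·5 5·1  f→[1+1]=2
d|6:{6,3,2,1}  Σf=1+1+1+1=4
d|7:{1,7}  Σf=1+1=2
d|8:{8,4,2,1}  Σf=1+1+1+1=4
q^9  k|9↦f(k): 9:1 3:1 1:1  a_9=3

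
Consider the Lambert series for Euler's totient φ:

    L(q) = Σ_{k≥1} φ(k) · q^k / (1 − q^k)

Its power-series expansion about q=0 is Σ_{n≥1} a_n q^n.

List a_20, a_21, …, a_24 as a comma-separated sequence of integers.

[q^20] φ(1)=1,φ(2)=1,φ(4)=2,φ(5)=4,φ(10)=4,φ(20)=8 ⇒ 20
q^21  k|21↦φ(k): 1:1 3:2 7:6 21:12  a_21=21
[q^22] φ(22)=10,φ(11)=10,φ(2)=1,φ(1)=1 ⇒ 22
n=23: 1·23 23·1  φ→[1+22]=23
q^24  k|24↦φ(k): 1:1 2:1 3:2 4:2 6:2 8:4 12:4 24:8  a_24=24

20, 21, 22, 23, 24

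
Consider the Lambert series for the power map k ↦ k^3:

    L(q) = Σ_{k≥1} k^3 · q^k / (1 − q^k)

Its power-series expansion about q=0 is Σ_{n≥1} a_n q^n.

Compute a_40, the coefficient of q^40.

a_40 = 73710

d|40:{1,2,4,5,8,10,20,40}  Σf=1+8+64+125+512+1000+8000+64000=73710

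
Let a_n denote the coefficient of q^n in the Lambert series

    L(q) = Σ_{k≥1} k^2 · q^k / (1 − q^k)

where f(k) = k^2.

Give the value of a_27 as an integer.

a_27 = 820

q^27  k|27↦f(k): 27:729 9:81 3:9 1:1  a_27=820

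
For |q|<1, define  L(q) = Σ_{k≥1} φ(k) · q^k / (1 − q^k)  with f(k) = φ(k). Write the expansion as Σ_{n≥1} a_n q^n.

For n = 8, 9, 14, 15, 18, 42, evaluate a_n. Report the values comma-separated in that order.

d|8:{8,4,2,1}  Σφ=4+2+1+1=8
d|9:{9,3,1}  Σφ=6+2+1=9
n=14: 1·14 2·7 7·2 14·1  φ→[1+1+6+6]=14
n=15: 15·1 5·3 3·5 1·15  φ→[8+4+2+1]=15
q^18  k|18↦φ(k): 1:1 2:1 3:2 6:2 9:6 18:6  a_18=18
d|42:{42,21,14,7,6,3,2,1}  Σφ=12+12+6+6+2+2+1+1=42

8, 9, 14, 15, 18, 42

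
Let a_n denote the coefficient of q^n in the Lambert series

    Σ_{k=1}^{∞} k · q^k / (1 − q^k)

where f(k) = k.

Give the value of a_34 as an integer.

q^34  k|34↦f(k): 34:34 17:17 2:2 1:1  a_34=54

a_34 = 54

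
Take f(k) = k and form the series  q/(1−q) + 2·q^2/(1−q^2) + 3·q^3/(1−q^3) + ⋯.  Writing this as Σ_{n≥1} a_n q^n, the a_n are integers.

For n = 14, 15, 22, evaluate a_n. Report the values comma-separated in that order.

24, 24, 36

q^14  k|14↦f(k): 1:1 2:2 7:7 14:14  a_14=24
n=15: 1·15 3·5 5·3 15·1  f→[1+3+5+15]=24
[q^22] f(1)=1,f(2)=2,f(11)=11,f(22)=22 ⇒ 36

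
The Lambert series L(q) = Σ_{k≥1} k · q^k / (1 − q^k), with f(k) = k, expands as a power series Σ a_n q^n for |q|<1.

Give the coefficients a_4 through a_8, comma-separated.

n=4: 4·1 2·2 1·4  f→[4+2+1]=7
[q^5] f(1)=1,f(5)=5 ⇒ 6
d|6:{6,3,2,1}  Σf=6+3+2+1=12
d|7:{1,7}  Σf=1+7=8
d|8:{8,4,2,1}  Σf=8+4+2+1=15

7, 6, 12, 8, 15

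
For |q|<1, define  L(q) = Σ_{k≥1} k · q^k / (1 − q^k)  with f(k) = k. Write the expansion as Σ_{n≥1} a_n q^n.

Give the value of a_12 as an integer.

n=12: 1·12 2·6 3·4 4·3 6·2 12·1  f→[1+2+3+4+6+12]=28

a_12 = 28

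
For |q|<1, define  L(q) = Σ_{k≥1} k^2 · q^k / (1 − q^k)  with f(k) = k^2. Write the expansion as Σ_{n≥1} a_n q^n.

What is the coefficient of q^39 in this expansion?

q^39  k|39↦f(k): 1:1 3:9 13:169 39:1521  a_39=1700

a_39 = 1700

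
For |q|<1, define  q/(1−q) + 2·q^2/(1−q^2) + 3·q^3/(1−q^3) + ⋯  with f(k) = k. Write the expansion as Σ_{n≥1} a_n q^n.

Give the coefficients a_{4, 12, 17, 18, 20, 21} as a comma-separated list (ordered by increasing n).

7, 28, 18, 39, 42, 32

n=4: 4·1 2·2 1·4  f→[4+2+1]=7
d|12:{1,2,3,4,6,12}  Σf=1+2+3+4+6+12=28
q^17  k|17↦f(k): 1:1 17:17  a_17=18
q^18  k|18↦f(k): 1:1 2:2 3:3 6:6 9:9 18:18  a_18=39
n=20: 1·20 2·10 4·5 5·4 10·2 20·1  f→[1+2+4+5+10+20]=42
n=21: 21·1 7·3 3·7 1·21  f→[21+7+3+1]=32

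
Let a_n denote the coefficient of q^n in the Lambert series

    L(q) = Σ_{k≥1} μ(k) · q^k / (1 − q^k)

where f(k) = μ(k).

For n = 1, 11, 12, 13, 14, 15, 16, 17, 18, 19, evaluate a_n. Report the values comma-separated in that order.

q^1  k|1↦μ(k): 1:1  a_1=1
[q^11] μ(11)=-1,μ(1)=1 ⇒ 0
q^12  k|12↦μ(k): 12:0 6:1 4:0 3:-1 2:-1 1:1  a_12=0
[q^13] μ(1)=1,μ(13)=-1 ⇒ 0
n=14: 14·1 7·2 2·7 1·14  μ→[1+(-1)+(-1)+1]=0
[q^15] μ(1)=1,μ(3)=-1,μ(5)=-1,μ(15)=1 ⇒ 0
n=16: 16·1 8·2 4·4 2·8 1·16  μ→[0+0+0+(-1)+1]=0
n=17: 1·17 17·1  μ→[1+(-1)]=0
q^18  k|18↦μ(k): 1:1 2:-1 3:-1 6:1 9:0 18:0  a_18=0
[q^19] μ(19)=-1,μ(1)=1 ⇒ 0

1, 0, 0, 0, 0, 0, 0, 0, 0, 0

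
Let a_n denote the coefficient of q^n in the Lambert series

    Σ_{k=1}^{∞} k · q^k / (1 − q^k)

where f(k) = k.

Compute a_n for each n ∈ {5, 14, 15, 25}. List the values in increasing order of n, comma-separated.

q^5  k|5↦f(k): 1:1 5:5  a_5=6
d|14:{14,7,2,1}  Σf=14+7+2+1=24
n=15: 1·15 3·5 5·3 15·1  f→[1+3+5+15]=24
q^25  k|25↦f(k): 25:25 5:5 1:1  a_25=31

6, 24, 24, 31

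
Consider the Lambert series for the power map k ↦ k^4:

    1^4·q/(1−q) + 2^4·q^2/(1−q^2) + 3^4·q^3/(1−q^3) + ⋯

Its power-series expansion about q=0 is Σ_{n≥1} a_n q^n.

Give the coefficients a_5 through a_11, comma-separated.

626, 1394, 2402, 4369, 6643, 10642, 14642

[q^5] f(1)=1,f(5)=625 ⇒ 626
[q^6] f(1)=1,f(2)=16,f(3)=81,f(6)=1296 ⇒ 1394
n=7: 7·1 1·7  f→[2401+1]=2402
[q^8] f(1)=1,f(2)=16,f(4)=256,f(8)=4096 ⇒ 4369
[q^9] f(9)=6561,f(3)=81,f(1)=1 ⇒ 6643
[q^10] f(1)=1,f(2)=16,f(5)=625,f(10)=10000 ⇒ 10642
n=11: 11·1 1·11  f→[14641+1]=14642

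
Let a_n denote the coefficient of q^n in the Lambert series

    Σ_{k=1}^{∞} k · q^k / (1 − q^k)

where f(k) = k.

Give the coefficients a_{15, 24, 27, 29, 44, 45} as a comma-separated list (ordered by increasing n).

24, 60, 40, 30, 84, 78

d|15:{1,3,5,15}  Σf=1+3+5+15=24
d|24:{24,12,8,6,4,3,2,1}  Σf=24+12+8+6+4+3+2+1=60
[q^27] f(27)=27,f(9)=9,f(3)=3,f(1)=1 ⇒ 40
q^29  k|29↦f(k): 1:1 29:29  a_29=30
q^44  k|44↦f(k): 1:1 2:2 4:4 11:11 22:22 44:44  a_44=84
q^45  k|45↦f(k): 1:1 3:3 5:5 9:9 15:15 45:45  a_45=78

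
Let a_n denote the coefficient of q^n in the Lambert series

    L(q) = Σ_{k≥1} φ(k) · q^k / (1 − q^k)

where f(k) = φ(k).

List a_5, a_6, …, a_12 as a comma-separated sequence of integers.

d|5:{5,1}  Σφ=4+1=5
q^6  k|6↦φ(k): 1:1 2:1 3:2 6:2  a_6=6
q^7  k|7↦φ(k): 1:1 7:6  a_7=7
[q^8] φ(8)=4,φ(4)=2,φ(2)=1,φ(1)=1 ⇒ 8
q^9  k|9↦φ(k): 9:6 3:2 1:1  a_9=9
[q^10] φ(1)=1,φ(2)=1,φ(5)=4,φ(10)=4 ⇒ 10
[q^11] φ(1)=1,φ(11)=10 ⇒ 11
q^12  k|12↦φ(k): 1:1 2:1 3:2 4:2 6:2 12:4  a_12=12

5, 6, 7, 8, 9, 10, 11, 12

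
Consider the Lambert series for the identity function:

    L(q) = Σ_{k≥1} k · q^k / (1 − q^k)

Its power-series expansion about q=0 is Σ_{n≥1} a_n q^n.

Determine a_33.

[q^33] f(1)=1,f(3)=3,f(11)=11,f(33)=33 ⇒ 48

a_33 = 48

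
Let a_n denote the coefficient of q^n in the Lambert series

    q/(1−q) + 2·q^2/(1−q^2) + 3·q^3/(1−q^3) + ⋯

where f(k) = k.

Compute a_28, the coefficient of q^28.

n=28: 28·1 14·2 7·4 4·7 2·14 1·28  f→[28+14+7+4+2+1]=56

a_28 = 56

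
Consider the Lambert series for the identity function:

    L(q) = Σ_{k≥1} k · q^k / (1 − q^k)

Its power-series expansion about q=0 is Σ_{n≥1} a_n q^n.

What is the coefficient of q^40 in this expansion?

a_40 = 90

q^40  k|40↦f(k): 40:40 20:20 10:10 8:8 5:5 4:4 2:2 1:1  a_40=90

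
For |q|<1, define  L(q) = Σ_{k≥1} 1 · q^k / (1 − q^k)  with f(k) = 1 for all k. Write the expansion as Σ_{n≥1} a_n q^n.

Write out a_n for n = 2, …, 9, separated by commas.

q^2  k|2↦f(k): 1:1 2:1  a_2=2
n=3: 1·3 3·1  f→[1+1]=2
[q^4] f(4)=1,f(2)=1,f(1)=1 ⇒ 3
n=5: 5·1 1·5  f→[1+1]=2
d|6:{6,3,2,1}  Σf=1+1+1+1=4
n=7: 7·1 1·7  f→[1+1]=2
d|8:{8,4,2,1}  Σf=1+1+1+1=4
d|9:{1,3,9}  Σf=1+1+1=3

2, 2, 3, 2, 4, 2, 4, 3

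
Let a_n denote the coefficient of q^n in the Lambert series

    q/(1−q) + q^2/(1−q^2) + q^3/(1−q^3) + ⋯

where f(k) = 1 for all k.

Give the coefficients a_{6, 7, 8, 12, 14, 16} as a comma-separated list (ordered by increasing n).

4, 2, 4, 6, 4, 5

q^6  k|6↦f(k): 1:1 2:1 3:1 6:1  a_6=4
[q^7] f(7)=1,f(1)=1 ⇒ 2
n=8: 8·1 4·2 2·4 1·8  f→[1+1+1+1]=4
n=12: 12·1 6·2 4·3 3·4 2·6 1·12  f→[1+1+1+1+1+1]=6
q^14  k|14↦f(k): 14:1 7:1 2:1 1:1  a_14=4
q^16  k|16↦f(k): 1:1 2:1 4:1 8:1 16:1  a_16=5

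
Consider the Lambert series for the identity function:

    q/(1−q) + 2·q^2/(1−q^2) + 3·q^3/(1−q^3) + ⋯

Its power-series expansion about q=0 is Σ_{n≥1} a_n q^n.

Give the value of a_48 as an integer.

n=48: 1·48 2·24 3·16 4·12 6·8 8·6 12·4 16·3 24·2 48·1  f→[1+2+3+4+6+8+12+16+24+48]=124

a_48 = 124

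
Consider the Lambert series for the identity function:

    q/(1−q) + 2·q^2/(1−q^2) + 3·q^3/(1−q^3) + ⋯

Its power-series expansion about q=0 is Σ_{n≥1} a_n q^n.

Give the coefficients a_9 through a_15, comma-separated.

q^9  k|9↦f(k): 9:9 3:3 1:1  a_9=13
[q^10] f(10)=10,f(5)=5,f(2)=2,f(1)=1 ⇒ 18
[q^11] f(11)=11,f(1)=1 ⇒ 12
n=12: 1·12 2·6 3·4 4·3 6·2 12·1  f→[1+2+3+4+6+12]=28
n=13: 13·1 1·13  f→[13+1]=14
d|14:{1,2,7,14}  Σf=1+2+7+14=24
n=15: 1·15 3·5 5·3 15·1  f→[1+3+5+15]=24

13, 18, 12, 28, 14, 24, 24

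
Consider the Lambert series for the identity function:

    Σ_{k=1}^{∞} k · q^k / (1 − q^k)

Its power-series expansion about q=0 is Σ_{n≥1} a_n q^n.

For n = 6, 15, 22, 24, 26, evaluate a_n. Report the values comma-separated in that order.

[q^6] f(6)=6,f(3)=3,f(2)=2,f(1)=1 ⇒ 12
d|15:{15,5,3,1}  Σf=15+5+3+1=24
[q^22] f(1)=1,f(2)=2,f(11)=11,f(22)=22 ⇒ 36
[q^24] f(24)=24,f(12)=12,f(8)=8,f(6)=6,f(4)=4,f(3)=3,f(2)=2,f(1)=1 ⇒ 60
n=26: 1·26 2·13 13·2 26·1  f→[1+2+13+26]=42

12, 24, 36, 60, 42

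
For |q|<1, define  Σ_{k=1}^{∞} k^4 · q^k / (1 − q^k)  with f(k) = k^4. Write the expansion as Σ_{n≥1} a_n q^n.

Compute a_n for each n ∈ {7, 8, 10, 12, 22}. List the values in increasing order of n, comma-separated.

n=7: 1·7 7·1  f→[1+2401]=2402
n=8: 8·1 4·2 2·4 1·8  f→[4096+256+16+1]=4369
q^10  k|10↦f(k): 10:10000 5:625 2:16 1:1  a_10=10642
n=12: 12·1 6·2 4·3 3·4 2·6 1·12  f→[20736+1296+256+81+16+1]=22386
q^22  k|22↦f(k): 22:234256 11:14641 2:16 1:1  a_22=248914

2402, 4369, 10642, 22386, 248914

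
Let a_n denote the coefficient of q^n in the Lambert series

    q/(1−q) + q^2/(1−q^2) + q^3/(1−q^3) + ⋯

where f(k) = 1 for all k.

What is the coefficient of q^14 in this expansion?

a_14 = 4

n=14: 14·1 7·2 2·7 1·14  f→[1+1+1+1]=4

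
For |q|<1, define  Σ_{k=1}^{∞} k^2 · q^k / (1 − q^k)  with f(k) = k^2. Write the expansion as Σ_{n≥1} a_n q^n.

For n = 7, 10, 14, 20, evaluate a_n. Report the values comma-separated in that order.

n=7: 7·1 1·7  f→[49+1]=50
n=10: 10·1 5·2 2·5 1·10  f→[100+25+4+1]=130
q^14  k|14↦f(k): 1:1 2:4 7:49 14:196  a_14=250
q^20  k|20↦f(k): 1:1 2:4 4:16 5:25 10:100 20:400  a_20=546

50, 130, 250, 546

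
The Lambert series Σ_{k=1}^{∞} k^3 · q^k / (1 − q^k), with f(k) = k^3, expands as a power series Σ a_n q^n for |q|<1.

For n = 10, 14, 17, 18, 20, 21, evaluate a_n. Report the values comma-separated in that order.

1134, 3096, 4914, 6813, 9198, 9632

n=10: 1·10 2·5 5·2 10·1  f→[1+8+125+1000]=1134
q^14  k|14↦f(k): 1:1 2:8 7:343 14:2744  a_14=3096
n=17: 1·17 17·1  f→[1+4913]=4914
[q^18] f(18)=5832,f(9)=729,f(6)=216,f(3)=27,f(2)=8,f(1)=1 ⇒ 6813
n=20: 1·20 2·10 4·5 5·4 10·2 20·1  f→[1+8+64+125+1000+8000]=9198
d|21:{21,7,3,1}  Σf=9261+343+27+1=9632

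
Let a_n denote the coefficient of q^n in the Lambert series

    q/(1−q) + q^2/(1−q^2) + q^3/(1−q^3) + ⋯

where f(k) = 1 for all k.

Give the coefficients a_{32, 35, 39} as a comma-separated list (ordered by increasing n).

n=32: 1·32 2·16 4·8 8·4 16·2 32·1  f→[1+1+1+1+1+1]=6
[q^35] f(35)=1,f(7)=1,f(5)=1,f(1)=1 ⇒ 4
d|39:{39,13,3,1}  Σf=1+1+1+1=4

6, 4, 4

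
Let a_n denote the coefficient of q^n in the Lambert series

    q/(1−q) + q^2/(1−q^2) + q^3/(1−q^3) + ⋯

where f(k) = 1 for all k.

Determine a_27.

a_27 = 4

[q^27] f(27)=1,f(9)=1,f(3)=1,f(1)=1 ⇒ 4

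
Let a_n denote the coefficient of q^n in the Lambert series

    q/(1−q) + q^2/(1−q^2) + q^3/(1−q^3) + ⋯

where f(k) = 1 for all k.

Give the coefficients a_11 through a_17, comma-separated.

q^11  k|11↦f(k): 1:1 11:1  a_11=2
d|12:{1,2,3,4,6,12}  Σf=1+1+1+1+1+1=6
q^13  k|13↦f(k): 1:1 13:1  a_13=2
n=14: 1·14 2·7 7·2 14·1  f→[1+1+1+1]=4
d|15:{1,3,5,15}  Σf=1+1+1+1=4
d|16:{16,8,4,2,1}  Σf=1+1+1+1+1=5
[q^17] f(1)=1,f(17)=1 ⇒ 2

2, 6, 2, 4, 4, 5, 2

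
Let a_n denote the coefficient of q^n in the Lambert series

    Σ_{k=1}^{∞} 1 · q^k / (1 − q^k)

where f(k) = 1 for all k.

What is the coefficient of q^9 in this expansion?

a_9 = 3

n=9: 9·1 3·3 1·9  f→[1+1+1]=3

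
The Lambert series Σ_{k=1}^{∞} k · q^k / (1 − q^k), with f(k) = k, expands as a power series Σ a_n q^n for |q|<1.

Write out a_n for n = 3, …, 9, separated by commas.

4, 7, 6, 12, 8, 15, 13

q^3  k|3↦f(k): 1:1 3:3  a_3=4
d|4:{4,2,1}  Σf=4+2+1=7
d|5:{5,1}  Σf=5+1=6
d|6:{1,2,3,6}  Σf=1+2+3+6=12
n=7: 1·7 7·1  f→[1+7]=8
n=8: 1·8 2·4 4·2 8·1  f→[1+2+4+8]=15
n=9: 9·1 3·3 1·9  f→[9+3+1]=13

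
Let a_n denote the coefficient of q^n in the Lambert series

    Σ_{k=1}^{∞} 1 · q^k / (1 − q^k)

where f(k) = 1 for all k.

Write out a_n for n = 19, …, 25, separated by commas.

d|19:{19,1}  Σf=1+1=2
q^20  k|20↦f(k): 1:1 2:1 4:1 5:1 10:1 20:1  a_20=6
[q^21] f(21)=1,f(7)=1,f(3)=1,f(1)=1 ⇒ 4
q^22  k|22↦f(k): 22:1 11:1 2:1 1:1  a_22=4
n=23: 1·23 23·1  f→[1+1]=2
d|24:{1,2,3,4,6,8,12,24}  Σf=1+1+1+1+1+1+1+1=8
q^25  k|25↦f(k): 1:1 5:1 25:1  a_25=3

2, 6, 4, 4, 2, 8, 3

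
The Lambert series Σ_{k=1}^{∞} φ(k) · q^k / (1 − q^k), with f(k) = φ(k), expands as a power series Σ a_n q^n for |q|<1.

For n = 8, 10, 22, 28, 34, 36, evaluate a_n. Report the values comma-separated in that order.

q^8  k|8↦φ(k): 8:4 4:2 2:1 1:1  a_8=8
q^10  k|10↦φ(k): 1:1 2:1 5:4 10:4  a_10=10
q^22  k|22↦φ(k): 1:1 2:1 11:10 22:10  a_22=22
n=28: 1·28 2·14 4·7 7·4 14·2 28·1  φ→[1+1+2+6+6+12]=28
n=34: 1·34 2·17 17·2 34·1  φ→[1+1+16+16]=34
[q^36] φ(1)=1,φ(2)=1,φ(3)=2,φ(4)=2,φ(6)=2,φ(9)=6,φ(12)=4,φ(18)=6,φ(36)=12 ⇒ 36

8, 10, 22, 28, 34, 36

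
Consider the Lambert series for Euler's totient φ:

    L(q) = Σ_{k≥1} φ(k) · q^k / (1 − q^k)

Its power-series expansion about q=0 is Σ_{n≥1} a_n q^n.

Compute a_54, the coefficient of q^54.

[q^54] φ(54)=18,φ(27)=18,φ(18)=6,φ(9)=6,φ(6)=2,φ(3)=2,φ(2)=1,φ(1)=1 ⇒ 54

a_54 = 54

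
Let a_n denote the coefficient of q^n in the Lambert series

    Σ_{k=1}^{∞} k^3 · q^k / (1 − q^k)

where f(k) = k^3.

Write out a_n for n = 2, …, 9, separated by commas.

q^2  k|2↦f(k): 2:8 1:1  a_2=9
d|3:{1,3}  Σf=1+27=28
n=4: 4·1 2·2 1·4  f→[64+8+1]=73
[q^5] f(5)=125,f(1)=1 ⇒ 126
n=6: 1·6 2·3 3·2 6·1  f→[1+8+27+216]=252
n=7: 1·7 7·1  f→[1+343]=344
[q^8] f(8)=512,f(4)=64,f(2)=8,f(1)=1 ⇒ 585
q^9  k|9↦f(k): 9:729 3:27 1:1  a_9=757

9, 28, 73, 126, 252, 344, 585, 757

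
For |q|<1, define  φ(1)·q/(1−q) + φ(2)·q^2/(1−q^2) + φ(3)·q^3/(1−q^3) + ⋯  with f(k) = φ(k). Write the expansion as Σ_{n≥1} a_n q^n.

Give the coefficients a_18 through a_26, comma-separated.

n=18: 18·1 9·2 6·3 3·6 2·9 1·18  φ→[6+6+2+2+1+1]=18
n=19: 19·1 1·19  φ→[18+1]=19
q^20  k|20↦φ(k): 1:1 2:1 4:2 5:4 10:4 20:8  a_20=20
q^21  k|21↦φ(k): 1:1 3:2 7:6 21:12  a_21=21
[q^22] φ(1)=1,φ(2)=1,φ(11)=10,φ(22)=10 ⇒ 22
d|23:{1,23}  Σφ=1+22=23
n=24: 24·1 12·2 8·3 6·4 4·6 3·8 2·12 1·24  φ→[8+4+4+2+2+2+1+1]=24
[q^25] φ(1)=1,φ(5)=4,φ(25)=20 ⇒ 25
q^26  k|26↦φ(k): 26:12 13:12 2:1 1:1  a_26=26

18, 19, 20, 21, 22, 23, 24, 25, 26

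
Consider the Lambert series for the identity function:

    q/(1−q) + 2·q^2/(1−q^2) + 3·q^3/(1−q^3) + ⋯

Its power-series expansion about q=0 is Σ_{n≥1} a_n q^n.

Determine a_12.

d|12:{12,6,4,3,2,1}  Σf=12+6+4+3+2+1=28

a_12 = 28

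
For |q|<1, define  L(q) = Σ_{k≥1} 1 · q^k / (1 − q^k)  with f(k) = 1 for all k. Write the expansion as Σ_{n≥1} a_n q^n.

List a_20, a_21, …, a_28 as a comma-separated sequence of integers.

6, 4, 4, 2, 8, 3, 4, 4, 6

n=20: 1·20 2·10 4·5 5·4 10·2 20·1  f→[1+1+1+1+1+1]=6
[q^21] f(1)=1,f(3)=1,f(7)=1,f(21)=1 ⇒ 4
[q^22] f(22)=1,f(11)=1,f(2)=1,f(1)=1 ⇒ 4
n=23: 1·23 23·1  f→[1+1]=2
[q^24] f(1)=1,f(2)=1,f(3)=1,f(4)=1,f(6)=1,f(8)=1,f(12)=1,f(24)=1 ⇒ 8
d|25:{25,5,1}  Σf=1+1+1=3
q^26  k|26↦f(k): 1:1 2:1 13:1 26:1  a_26=4
d|27:{1,3,9,27}  Σf=1+1+1+1=4
d|28:{1,2,4,7,14,28}  Σf=1+1+1+1+1+1=6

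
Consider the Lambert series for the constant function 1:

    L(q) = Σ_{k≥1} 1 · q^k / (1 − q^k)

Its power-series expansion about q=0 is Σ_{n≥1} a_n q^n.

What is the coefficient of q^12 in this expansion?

n=12: 12·1 6·2 4·3 3·4 2·6 1·12  f→[1+1+1+1+1+1]=6

a_12 = 6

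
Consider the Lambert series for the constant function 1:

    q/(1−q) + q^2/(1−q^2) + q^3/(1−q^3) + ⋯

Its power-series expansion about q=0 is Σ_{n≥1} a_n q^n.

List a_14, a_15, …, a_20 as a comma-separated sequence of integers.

4, 4, 5, 2, 6, 2, 6

[q^14] f(1)=1,f(2)=1,f(7)=1,f(14)=1 ⇒ 4
q^15  k|15↦f(k): 15:1 5:1 3:1 1:1  a_15=4
n=16: 16·1 8·2 4·4 2·8 1·16  f→[1+1+1+1+1]=5
d|17:{1,17}  Σf=1+1=2
q^18  k|18↦f(k): 1:1 2:1 3:1 6:1 9:1 18:1  a_18=6
q^19  k|19↦f(k): 1:1 19:1  a_19=2
q^20  k|20↦f(k): 1:1 2:1 4:1 5:1 10:1 20:1  a_20=6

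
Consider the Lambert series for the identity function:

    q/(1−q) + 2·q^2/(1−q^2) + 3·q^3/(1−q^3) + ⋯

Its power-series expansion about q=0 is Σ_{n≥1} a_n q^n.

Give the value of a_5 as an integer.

[q^5] f(5)=5,f(1)=1 ⇒ 6

a_5 = 6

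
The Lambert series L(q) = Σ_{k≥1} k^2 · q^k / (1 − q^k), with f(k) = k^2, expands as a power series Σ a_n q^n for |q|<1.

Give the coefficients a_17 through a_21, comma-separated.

290, 455, 362, 546, 500

q^17  k|17↦f(k): 1:1 17:289  a_17=290
n=18: 1·18 2·9 3·6 6·3 9·2 18·1  f→[1+4+9+36+81+324]=455
n=19: 1·19 19·1  f→[1+361]=362
n=20: 20·1 10·2 5·4 4·5 2·10 1·20  f→[400+100+25+16+4+1]=546
q^21  k|21↦f(k): 21:441 7:49 3:9 1:1  a_21=500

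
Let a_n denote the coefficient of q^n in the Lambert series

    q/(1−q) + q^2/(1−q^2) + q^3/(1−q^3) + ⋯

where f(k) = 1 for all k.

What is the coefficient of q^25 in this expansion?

[q^25] f(25)=1,f(5)=1,f(1)=1 ⇒ 3

a_25 = 3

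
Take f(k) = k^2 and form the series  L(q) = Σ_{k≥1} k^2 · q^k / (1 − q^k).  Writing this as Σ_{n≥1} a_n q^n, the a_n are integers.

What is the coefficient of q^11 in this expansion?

[q^11] f(1)=1,f(11)=121 ⇒ 122

a_11 = 122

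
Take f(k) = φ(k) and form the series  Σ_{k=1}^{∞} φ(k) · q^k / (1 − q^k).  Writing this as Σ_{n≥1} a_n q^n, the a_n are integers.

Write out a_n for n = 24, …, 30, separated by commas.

[q^24] φ(24)=8,φ(12)=4,φ(8)=4,φ(6)=2,φ(4)=2,φ(3)=2,φ(2)=1,φ(1)=1 ⇒ 24
d|25:{25,5,1}  Σφ=20+4+1=25
q^26  k|26↦φ(k): 26:12 13:12 2:1 1:1  a_26=26
[q^27] φ(1)=1,φ(3)=2,φ(9)=6,φ(27)=18 ⇒ 27
q^28  k|28↦φ(k): 1:1 2:1 4:2 7:6 14:6 28:12  a_28=28
[q^29] φ(1)=1,φ(29)=28 ⇒ 29
d|30:{30,15,10,6,5,3,2,1}  Σφ=8+8+4+2+4+2+1+1=30

24, 25, 26, 27, 28, 29, 30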